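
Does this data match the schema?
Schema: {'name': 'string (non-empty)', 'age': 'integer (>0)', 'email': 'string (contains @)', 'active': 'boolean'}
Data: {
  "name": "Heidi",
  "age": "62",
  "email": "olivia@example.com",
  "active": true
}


Validating each field against schema:
  name: OK (non-empty string)
  age: FAIL ("62" is not an integer)
  email: OK (string with @)
  active: OK (boolean)

Result: INVALID (1 error: age)

INVALID (1 error: age)


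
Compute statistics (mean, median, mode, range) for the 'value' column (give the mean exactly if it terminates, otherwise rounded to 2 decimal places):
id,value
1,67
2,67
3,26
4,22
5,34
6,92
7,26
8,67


Data: [67, 67, 26, 22, 34, 92, 26, 67]
Count: 8
Sum: 401
Mean: 401/8 = 50.125
Sorted: [22, 26, 26, 34, 67, 67, 67, 92]
Median: 50.5
Mode: 67 (3 times)
Range: 92 - 22 = 70
Min: 22, Max: 92

mean=50.125, median=50.5, mode=67, range=70


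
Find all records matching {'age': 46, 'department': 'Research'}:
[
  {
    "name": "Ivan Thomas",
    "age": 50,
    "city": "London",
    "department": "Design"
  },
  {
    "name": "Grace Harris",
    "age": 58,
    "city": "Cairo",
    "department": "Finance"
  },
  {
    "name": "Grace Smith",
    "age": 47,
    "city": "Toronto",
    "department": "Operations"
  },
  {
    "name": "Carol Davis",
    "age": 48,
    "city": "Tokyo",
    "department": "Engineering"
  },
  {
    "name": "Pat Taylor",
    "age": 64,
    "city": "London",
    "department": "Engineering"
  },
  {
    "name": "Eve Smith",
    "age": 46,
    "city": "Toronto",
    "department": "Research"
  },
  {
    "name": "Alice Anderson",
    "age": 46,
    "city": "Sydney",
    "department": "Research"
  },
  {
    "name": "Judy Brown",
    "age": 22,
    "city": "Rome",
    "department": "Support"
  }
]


Search criteria: {'age': 46, 'department': 'Research'}

Checking 8 records:
  Ivan Thomas: {age: 50, department: Design}
  Grace Harris: {age: 58, department: Finance}
  Grace Smith: {age: 47, department: Operations}
  Carol Davis: {age: 48, department: Engineering}
  Pat Taylor: {age: 64, department: Engineering}
  Eve Smith: {age: 46, department: Research} <-- MATCH
  Alice Anderson: {age: 46, department: Research} <-- MATCH
  Judy Brown: {age: 22, department: Support}

Matches: ["Eve Smith", "Alice Anderson"]

["Eve Smith", "Alice Anderson"]


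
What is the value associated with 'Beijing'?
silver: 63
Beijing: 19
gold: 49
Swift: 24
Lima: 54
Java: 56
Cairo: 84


Looking up key 'Beijing'
Value: 19

19


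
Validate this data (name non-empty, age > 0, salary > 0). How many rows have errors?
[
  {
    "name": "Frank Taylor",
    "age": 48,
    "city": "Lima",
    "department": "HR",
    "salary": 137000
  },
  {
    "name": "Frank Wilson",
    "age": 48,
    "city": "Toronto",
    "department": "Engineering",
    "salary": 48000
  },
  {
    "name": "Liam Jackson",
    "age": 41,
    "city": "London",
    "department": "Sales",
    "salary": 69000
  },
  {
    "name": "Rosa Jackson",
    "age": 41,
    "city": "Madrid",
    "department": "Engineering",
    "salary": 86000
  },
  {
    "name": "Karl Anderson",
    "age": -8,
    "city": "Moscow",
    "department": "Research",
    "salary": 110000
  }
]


Validating 5 records:
Rules: name non-empty, age > 0, salary > 0

  Row 1 (Frank Taylor): OK
  Row 2 (Frank Wilson): OK
  Row 3 (Liam Jackson): OK
  Row 4 (Rosa Jackson): OK
  Row 5 (Karl Anderson): negative age: -8

Total errors: 1

1 errors


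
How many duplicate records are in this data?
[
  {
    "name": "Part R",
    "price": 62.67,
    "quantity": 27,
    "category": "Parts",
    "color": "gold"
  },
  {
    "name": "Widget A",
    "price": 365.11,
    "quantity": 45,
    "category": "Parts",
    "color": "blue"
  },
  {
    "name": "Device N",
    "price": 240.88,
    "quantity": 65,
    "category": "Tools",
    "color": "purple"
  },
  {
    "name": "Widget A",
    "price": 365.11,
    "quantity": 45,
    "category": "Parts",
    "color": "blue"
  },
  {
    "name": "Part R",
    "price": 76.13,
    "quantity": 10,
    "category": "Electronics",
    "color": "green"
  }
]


Checking 5 records for duplicates:

  Row 1: Part R ($62.67, qty 27)
  Row 2: Widget A ($365.11, qty 45)
  Row 3: Device N ($240.88, qty 65)
  Row 4: Widget A ($365.11, qty 45) <-- DUPLICATE
  Row 5: Part R ($76.13, qty 10)

Duplicates found: 1
Unique records: 4

1 duplicates, 4 unique


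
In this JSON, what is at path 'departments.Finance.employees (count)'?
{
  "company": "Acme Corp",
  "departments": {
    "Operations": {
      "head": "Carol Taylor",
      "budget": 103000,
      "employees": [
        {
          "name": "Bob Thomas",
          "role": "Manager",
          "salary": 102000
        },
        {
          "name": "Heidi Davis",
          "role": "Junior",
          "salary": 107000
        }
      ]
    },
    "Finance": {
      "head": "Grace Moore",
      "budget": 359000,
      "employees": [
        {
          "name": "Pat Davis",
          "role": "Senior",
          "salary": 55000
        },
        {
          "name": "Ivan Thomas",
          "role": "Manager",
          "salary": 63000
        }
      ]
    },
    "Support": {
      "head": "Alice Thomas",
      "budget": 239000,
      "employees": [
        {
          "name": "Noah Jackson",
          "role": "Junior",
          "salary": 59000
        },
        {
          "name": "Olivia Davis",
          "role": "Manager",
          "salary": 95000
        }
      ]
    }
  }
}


Path: departments.Finance.employees (count)

Navigate:
  -> departments
  -> Finance
  -> employees (array, length 2)

2


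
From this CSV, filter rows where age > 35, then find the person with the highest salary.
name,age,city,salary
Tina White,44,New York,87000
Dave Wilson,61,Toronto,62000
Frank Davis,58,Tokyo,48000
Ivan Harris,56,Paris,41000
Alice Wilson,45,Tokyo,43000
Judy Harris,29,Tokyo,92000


Filter: age > 35
Sort by: salary (descending)

Filtered records (5):
  Tina White, age 44, salary $87000
  Dave Wilson, age 61, salary $62000
  Frank Davis, age 58, salary $48000
  Alice Wilson, age 45, salary $43000
  Ivan Harris, age 56, salary $41000

Highest salary: Tina White ($87000)

Tina White


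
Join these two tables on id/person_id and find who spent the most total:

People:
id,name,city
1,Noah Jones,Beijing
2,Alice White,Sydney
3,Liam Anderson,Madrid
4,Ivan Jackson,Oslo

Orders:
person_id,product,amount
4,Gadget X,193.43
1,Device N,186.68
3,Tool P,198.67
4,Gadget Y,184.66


Join on: people.id = orders.person_id

Joined rows:
  Ivan Jackson (Oslo) bought Gadget X for $193.43
  Noah Jones (Beijing) bought Device N for $186.68
  Liam Anderson (Madrid) bought Tool P for $198.67
  Ivan Jackson (Oslo) bought Gadget Y for $184.66

Total per person:
  Ivan Jackson: $378.09
  Liam Anderson: $198.67
  Noah Jones: $186.68

Top spender: Ivan Jackson ($378.09)

Ivan Jackson ($378.09)


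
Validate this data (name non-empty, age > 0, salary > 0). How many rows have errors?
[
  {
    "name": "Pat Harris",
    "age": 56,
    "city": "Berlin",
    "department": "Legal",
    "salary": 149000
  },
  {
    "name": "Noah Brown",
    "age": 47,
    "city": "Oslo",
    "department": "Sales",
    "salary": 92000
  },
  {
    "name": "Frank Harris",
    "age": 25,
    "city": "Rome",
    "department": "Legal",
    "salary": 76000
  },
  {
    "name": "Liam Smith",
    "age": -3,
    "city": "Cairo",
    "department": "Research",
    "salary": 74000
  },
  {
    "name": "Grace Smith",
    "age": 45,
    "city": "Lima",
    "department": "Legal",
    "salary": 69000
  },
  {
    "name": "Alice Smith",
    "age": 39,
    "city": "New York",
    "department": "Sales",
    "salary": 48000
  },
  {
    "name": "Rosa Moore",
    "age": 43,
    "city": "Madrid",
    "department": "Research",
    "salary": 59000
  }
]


Validating 7 records:
Rules: name non-empty, age > 0, salary > 0

  Row 1 (Pat Harris): OK
  Row 2 (Noah Brown): OK
  Row 3 (Frank Harris): OK
  Row 4 (Liam Smith): negative age: -3
  Row 5 (Grace Smith): OK
  Row 6 (Alice Smith): OK
  Row 7 (Rosa Moore): OK

Total errors: 1

1 errors


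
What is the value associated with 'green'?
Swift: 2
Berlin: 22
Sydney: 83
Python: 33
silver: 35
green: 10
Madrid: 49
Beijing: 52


Looking up key 'green'
Value: 10

10


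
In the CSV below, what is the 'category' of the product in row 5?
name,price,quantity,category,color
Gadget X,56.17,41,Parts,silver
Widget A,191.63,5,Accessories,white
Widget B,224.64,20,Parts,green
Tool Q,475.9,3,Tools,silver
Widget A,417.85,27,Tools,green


Query: Row 5 ('Widget A'), column 'category'
Value: Tools

Tools


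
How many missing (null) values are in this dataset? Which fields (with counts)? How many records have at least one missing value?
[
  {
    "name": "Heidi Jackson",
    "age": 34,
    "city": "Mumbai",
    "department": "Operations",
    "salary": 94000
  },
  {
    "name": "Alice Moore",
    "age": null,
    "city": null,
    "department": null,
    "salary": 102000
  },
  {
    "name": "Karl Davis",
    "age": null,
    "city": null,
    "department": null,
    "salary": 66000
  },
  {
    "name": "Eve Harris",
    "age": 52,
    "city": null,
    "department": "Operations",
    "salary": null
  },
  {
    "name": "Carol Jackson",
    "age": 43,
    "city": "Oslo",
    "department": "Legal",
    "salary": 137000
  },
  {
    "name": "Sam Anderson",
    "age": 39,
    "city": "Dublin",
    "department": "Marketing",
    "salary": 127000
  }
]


Checking for missing (null) values in 6 records:

  Heidi Jackson: complete
  Alice Moore: age, city, department
  Karl Davis: age, city, department
  Eve Harris: city, salary
  Carol Jackson: complete
  Sam Anderson: complete

Per field:
  name: 0 missing
  age: 2 missing
  city: 3 missing
  department: 2 missing
  salary: 1 missing

Total missing values: 8
Records with any missing: 3

8 missing values (age: 2, city: 3, department: 2, salary: 1); 3 incomplete records


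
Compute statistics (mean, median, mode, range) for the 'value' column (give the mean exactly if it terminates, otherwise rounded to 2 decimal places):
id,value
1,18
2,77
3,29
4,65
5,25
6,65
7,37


Data: [18, 77, 29, 65, 25, 65, 37]
Count: 7
Sum: 316
Mean: 316/7 ≈ 45.14 (rounded to 2 decimal places)
Sorted: [18, 25, 29, 37, 65, 65, 77]
Median: 37.0
Mode: 65 (2 times)
Range: 77 - 18 = 59
Min: 18, Max: 77

mean≈45.14, median=37.0, mode=65, range=59


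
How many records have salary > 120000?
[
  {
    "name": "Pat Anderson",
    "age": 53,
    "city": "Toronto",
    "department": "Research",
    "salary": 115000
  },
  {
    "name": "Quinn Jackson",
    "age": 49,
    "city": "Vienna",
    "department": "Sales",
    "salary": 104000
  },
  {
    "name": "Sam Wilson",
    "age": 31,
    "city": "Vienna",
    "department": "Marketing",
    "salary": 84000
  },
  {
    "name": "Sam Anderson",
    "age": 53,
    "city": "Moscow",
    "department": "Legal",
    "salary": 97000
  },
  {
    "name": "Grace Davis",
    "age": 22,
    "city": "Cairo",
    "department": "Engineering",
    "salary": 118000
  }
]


Data: 5 records
Condition: salary > 120000

Checking each record:
  Pat Anderson: 115000
  Quinn Jackson: 104000
  Sam Wilson: 84000
  Sam Anderson: 97000
  Grace Davis: 118000

Count: 0

0


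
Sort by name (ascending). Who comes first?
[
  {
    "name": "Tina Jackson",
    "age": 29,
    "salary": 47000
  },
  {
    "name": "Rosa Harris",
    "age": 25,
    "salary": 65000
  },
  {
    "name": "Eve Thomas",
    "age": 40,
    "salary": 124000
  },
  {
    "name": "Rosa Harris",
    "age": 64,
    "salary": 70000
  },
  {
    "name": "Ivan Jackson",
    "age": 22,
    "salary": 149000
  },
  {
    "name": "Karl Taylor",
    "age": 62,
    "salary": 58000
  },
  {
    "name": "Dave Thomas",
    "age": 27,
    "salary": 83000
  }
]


Sort by: name (ascending)

Sorted order:
  1. Dave Thomas (name = Dave Thomas)
  2. Eve Thomas (name = Eve Thomas)
  3. Ivan Jackson (name = Ivan Jackson)
  4. Karl Taylor (name = Karl Taylor)
  5. Rosa Harris (name = Rosa Harris)
  6. Rosa Harris (name = Rosa Harris)
  7. Tina Jackson (name = Tina Jackson)

First: Dave Thomas

Dave Thomas


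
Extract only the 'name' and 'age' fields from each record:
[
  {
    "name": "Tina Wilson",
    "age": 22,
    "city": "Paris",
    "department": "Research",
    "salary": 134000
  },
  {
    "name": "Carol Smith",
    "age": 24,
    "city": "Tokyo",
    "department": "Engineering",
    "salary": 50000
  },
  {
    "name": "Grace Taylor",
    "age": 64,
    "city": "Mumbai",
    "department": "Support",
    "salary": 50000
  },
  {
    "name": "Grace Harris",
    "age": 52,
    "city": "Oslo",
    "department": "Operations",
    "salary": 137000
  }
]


Original: 4 records with fields: name, age, city, department, salary
Keep: ['name', 'age']
Drop: ['city', 'department', 'salary']
Result: 4 records, 2 fields each

[
  {
    "name": "Tina Wilson",
    "age": 22
  },
  {
    "name": "Carol Smith",
    "age": 24
  },
  {
    "name": "Grace Taylor",
    "age": 64
  },
  {
    "name": "Grace Harris",
    "age": 52
  }
]


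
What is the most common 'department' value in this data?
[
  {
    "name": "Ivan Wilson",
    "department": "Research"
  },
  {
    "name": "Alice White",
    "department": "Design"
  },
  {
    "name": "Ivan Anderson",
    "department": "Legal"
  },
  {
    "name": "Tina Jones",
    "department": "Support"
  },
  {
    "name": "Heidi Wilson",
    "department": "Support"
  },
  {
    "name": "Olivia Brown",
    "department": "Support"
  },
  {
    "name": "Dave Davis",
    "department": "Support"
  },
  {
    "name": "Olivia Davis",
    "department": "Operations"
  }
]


Counting 'department' values across 8 records:

  Support: 4 ####
  Research: 1 #
  Design: 1 #
  Legal: 1 #
  Operations: 1 #

Most common: Support (4 times)

Support (4 times)


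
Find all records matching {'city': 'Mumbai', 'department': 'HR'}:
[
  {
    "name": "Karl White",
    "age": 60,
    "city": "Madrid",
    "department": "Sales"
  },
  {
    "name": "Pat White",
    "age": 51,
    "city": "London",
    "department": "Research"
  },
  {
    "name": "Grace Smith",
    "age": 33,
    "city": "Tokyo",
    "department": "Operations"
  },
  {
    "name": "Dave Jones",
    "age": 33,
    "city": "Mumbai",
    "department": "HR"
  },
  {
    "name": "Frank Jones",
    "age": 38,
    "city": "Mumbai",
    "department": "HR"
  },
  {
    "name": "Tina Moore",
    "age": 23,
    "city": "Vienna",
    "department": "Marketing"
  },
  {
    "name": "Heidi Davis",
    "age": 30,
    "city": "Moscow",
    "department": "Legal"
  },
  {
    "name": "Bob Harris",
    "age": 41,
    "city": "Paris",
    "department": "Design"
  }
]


Search criteria: {'city': 'Mumbai', 'department': 'HR'}

Checking 8 records:
  Karl White: {city: Madrid, department: Sales}
  Pat White: {city: London, department: Research}
  Grace Smith: {city: Tokyo, department: Operations}
  Dave Jones: {city: Mumbai, department: HR} <-- MATCH
  Frank Jones: {city: Mumbai, department: HR} <-- MATCH
  Tina Moore: {city: Vienna, department: Marketing}
  Heidi Davis: {city: Moscow, department: Legal}
  Bob Harris: {city: Paris, department: Design}

Matches: ["Dave Jones", "Frank Jones"]

["Dave Jones", "Frank Jones"]


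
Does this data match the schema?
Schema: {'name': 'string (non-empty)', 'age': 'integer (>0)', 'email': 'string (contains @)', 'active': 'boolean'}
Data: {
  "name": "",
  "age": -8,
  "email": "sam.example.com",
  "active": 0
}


Validating each field against schema:
  name: FAIL ("" is an empty string)
  age: FAIL (-8 is not > 0)
  email: FAIL ("sam.example.com" does not contain @)
  active: FAIL (0 is not a boolean)

Result: INVALID (4 errors: name, age, email, active)

INVALID (4 errors: name, age, email, active)


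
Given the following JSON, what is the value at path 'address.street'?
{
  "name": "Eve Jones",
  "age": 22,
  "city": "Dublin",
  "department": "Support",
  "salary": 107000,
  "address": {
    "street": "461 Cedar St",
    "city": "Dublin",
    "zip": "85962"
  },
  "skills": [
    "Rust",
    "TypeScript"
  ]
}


Query: address.street
Path: address -> street
Value: 461 Cedar St

461 Cedar St


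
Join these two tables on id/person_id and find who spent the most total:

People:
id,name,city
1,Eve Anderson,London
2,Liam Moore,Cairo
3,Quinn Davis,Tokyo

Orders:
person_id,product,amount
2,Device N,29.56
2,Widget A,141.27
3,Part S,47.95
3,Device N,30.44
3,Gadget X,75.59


Join on: people.id = orders.person_id

Joined rows:
  Liam Moore (Cairo) bought Device N for $29.56
  Liam Moore (Cairo) bought Widget A for $141.27
  Quinn Davis (Tokyo) bought Part S for $47.95
  Quinn Davis (Tokyo) bought Device N for $30.44
  Quinn Davis (Tokyo) bought Gadget X for $75.59

Total per person:
  Liam Moore: $170.83
  Quinn Davis: $153.98

Top spender: Liam Moore ($170.83)

Liam Moore ($170.83)


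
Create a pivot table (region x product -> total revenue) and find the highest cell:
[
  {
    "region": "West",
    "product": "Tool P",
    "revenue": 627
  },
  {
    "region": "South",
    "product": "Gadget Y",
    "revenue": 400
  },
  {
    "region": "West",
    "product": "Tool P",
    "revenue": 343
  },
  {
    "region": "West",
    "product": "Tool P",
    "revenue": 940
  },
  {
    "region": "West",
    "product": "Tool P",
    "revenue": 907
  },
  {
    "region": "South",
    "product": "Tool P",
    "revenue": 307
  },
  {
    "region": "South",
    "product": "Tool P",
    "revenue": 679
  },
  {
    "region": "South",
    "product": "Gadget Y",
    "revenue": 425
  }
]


Pivot: region (rows) x product (columns) -> total revenue

     Gadget Y      Tool P      
South          825           986  
West             0          2817  

Highest: West / Tool P = $2817

West / Tool P = $2817


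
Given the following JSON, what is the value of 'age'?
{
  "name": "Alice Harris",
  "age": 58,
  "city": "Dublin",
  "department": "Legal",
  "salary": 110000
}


Looking up field 'age'
Value: 58

58


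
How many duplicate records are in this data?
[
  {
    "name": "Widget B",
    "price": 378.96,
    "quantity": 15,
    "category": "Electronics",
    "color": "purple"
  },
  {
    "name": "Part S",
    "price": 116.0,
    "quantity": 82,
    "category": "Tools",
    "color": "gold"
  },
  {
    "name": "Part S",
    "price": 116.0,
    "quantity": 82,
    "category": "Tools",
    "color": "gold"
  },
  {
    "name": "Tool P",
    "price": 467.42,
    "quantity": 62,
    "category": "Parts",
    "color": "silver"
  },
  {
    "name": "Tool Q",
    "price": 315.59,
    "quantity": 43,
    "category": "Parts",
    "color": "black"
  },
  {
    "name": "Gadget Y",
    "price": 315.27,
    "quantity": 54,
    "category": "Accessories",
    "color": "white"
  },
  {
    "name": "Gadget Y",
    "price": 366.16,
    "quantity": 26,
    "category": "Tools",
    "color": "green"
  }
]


Checking 7 records for duplicates:

  Row 1: Widget B ($378.96, qty 15)
  Row 2: Part S ($116.0, qty 82)
  Row 3: Part S ($116.0, qty 82) <-- DUPLICATE
  Row 4: Tool P ($467.42, qty 62)
  Row 5: Tool Q ($315.59, qty 43)
  Row 6: Gadget Y ($315.27, qty 54)
  Row 7: Gadget Y ($366.16, qty 26)

Duplicates found: 1
Unique records: 6

1 duplicates, 6 unique


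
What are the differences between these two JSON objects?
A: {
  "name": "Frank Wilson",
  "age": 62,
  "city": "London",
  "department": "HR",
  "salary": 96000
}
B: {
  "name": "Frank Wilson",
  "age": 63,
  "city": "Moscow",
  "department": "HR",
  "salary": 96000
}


Comparing each field (in key order):
  name: same
  age: DIFFERENT
  city: DIFFERENT
  department: same
  salary: same
Differences:
  age: 62 -> 63
  city: London -> Moscow

2 field(s) changed

2 changes: age, city


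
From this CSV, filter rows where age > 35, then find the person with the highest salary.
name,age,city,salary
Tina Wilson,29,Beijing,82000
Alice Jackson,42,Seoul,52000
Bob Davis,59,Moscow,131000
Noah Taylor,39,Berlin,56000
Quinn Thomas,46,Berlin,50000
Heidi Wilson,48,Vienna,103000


Filter: age > 35
Sort by: salary (descending)

Filtered records (5):
  Bob Davis, age 59, salary $131000
  Heidi Wilson, age 48, salary $103000
  Noah Taylor, age 39, salary $56000
  Alice Jackson, age 42, salary $52000
  Quinn Thomas, age 46, salary $50000

Highest salary: Bob Davis ($131000)

Bob Davis


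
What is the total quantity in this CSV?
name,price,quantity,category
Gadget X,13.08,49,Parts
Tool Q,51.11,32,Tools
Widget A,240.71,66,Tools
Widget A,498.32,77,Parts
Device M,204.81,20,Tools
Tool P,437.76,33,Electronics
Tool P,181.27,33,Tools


Computing total quantity:
Values: [49, 32, 66, 77, 20, 33, 33]
Sum = 310

310


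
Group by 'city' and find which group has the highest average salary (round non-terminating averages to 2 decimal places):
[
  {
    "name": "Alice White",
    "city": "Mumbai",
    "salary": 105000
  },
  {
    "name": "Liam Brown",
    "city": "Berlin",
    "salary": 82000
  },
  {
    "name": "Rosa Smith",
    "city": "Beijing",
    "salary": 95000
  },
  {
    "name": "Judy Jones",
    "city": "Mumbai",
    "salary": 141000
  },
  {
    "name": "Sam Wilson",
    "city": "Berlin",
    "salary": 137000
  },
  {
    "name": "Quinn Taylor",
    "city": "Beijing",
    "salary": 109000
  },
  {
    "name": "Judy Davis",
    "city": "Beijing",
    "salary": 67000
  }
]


Group by: city

Groups:
  Beijing: 3 people, avg salary = 271000/3 ≈ $90333.33
  Berlin: 2 people, avg salary = 219000/2 = $109500
  Mumbai: 2 people, avg salary = 246000/2 = $123000

Highest average salary: Mumbai ($123000)

Mumbai ($123000)


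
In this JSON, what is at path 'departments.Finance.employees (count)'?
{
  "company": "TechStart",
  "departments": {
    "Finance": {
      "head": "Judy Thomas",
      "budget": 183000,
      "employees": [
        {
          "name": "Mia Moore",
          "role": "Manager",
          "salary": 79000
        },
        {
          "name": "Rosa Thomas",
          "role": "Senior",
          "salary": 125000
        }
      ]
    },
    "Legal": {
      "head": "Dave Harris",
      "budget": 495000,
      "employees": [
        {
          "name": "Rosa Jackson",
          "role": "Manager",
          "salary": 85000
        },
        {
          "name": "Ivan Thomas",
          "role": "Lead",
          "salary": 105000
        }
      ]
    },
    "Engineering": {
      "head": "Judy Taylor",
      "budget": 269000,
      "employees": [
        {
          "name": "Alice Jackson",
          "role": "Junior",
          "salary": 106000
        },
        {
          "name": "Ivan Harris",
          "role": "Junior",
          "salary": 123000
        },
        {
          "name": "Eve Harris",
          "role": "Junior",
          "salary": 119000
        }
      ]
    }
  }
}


Path: departments.Finance.employees (count)

Navigate:
  -> departments
  -> Finance
  -> employees (array, length 2)

2


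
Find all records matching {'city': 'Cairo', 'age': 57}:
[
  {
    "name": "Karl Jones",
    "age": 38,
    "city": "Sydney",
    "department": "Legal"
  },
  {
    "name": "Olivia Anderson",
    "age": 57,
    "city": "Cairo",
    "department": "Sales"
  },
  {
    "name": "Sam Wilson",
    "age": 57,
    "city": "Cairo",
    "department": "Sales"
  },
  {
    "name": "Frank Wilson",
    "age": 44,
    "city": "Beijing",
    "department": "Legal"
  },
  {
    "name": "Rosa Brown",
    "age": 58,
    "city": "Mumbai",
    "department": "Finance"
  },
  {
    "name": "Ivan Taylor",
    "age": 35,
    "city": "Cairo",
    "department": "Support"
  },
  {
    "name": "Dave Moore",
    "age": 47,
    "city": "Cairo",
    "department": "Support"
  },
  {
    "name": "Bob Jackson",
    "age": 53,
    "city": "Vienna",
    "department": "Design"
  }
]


Search criteria: {'city': 'Cairo', 'age': 57}

Checking 8 records:
  Karl Jones: {city: Sydney, age: 38}
  Olivia Anderson: {city: Cairo, age: 57} <-- MATCH
  Sam Wilson: {city: Cairo, age: 57} <-- MATCH
  Frank Wilson: {city: Beijing, age: 44}
  Rosa Brown: {city: Mumbai, age: 58}
  Ivan Taylor: {city: Cairo, age: 35}
  Dave Moore: {city: Cairo, age: 47}
  Bob Jackson: {city: Vienna, age: 53}

Matches: ["Olivia Anderson", "Sam Wilson"]

["Olivia Anderson", "Sam Wilson"]


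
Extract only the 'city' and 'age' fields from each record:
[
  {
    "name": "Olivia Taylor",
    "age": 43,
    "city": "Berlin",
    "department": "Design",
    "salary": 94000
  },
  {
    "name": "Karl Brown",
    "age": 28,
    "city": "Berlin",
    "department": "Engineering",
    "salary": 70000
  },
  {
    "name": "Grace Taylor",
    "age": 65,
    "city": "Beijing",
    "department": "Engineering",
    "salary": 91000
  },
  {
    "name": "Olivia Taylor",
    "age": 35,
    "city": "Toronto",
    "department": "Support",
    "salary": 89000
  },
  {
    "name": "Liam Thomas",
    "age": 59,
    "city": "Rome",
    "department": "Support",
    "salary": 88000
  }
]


Original: 5 records with fields: name, age, city, department, salary
Keep: ['city', 'age']
Drop: ['name', 'department', 'salary']
Result: 5 records, 2 fields each

[
  {
    "city": "Berlin",
    "age": 43
  },
  {
    "city": "Berlin",
    "age": 28
  },
  {
    "city": "Beijing",
    "age": 65
  },
  {
    "city": "Toronto",
    "age": 35
  },
  {
    "city": "Rome",
    "age": 59
  }
]


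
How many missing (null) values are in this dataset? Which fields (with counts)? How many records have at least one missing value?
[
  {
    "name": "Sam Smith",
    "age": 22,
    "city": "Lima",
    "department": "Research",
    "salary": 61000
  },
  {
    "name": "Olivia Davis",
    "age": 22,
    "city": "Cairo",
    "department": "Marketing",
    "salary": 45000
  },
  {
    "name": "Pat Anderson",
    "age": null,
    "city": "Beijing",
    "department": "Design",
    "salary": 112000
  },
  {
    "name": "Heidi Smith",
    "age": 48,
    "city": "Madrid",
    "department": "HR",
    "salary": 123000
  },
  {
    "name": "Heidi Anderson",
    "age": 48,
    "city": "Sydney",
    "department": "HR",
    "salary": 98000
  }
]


Checking for missing (null) values in 5 records:

  Sam Smith: complete
  Olivia Davis: complete
  Pat Anderson: age
  Heidi Smith: complete
  Heidi Anderson: complete

Per field:
  name: 0 missing
  age: 1 missing
  city: 0 missing
  department: 0 missing
  salary: 0 missing

Total missing values: 1
Records with any missing: 1

1 missing values (age: 1); 1 incomplete records


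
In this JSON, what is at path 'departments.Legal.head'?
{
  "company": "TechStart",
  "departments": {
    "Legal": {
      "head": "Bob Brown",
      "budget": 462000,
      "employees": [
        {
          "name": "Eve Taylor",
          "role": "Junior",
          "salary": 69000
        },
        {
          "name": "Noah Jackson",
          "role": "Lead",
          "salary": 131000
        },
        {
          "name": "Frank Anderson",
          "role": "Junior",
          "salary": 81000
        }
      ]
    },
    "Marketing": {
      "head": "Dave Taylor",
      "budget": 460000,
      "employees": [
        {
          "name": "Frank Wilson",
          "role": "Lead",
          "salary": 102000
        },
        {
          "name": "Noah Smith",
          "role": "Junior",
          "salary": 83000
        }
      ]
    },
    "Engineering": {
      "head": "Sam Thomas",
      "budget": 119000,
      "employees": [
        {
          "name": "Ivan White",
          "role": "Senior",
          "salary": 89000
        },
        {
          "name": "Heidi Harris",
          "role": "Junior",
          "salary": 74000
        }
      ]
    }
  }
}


Path: departments.Legal.head

Navigate:
  -> departments
  -> Legal
  -> head = 'Bob Brown'

Bob Brown


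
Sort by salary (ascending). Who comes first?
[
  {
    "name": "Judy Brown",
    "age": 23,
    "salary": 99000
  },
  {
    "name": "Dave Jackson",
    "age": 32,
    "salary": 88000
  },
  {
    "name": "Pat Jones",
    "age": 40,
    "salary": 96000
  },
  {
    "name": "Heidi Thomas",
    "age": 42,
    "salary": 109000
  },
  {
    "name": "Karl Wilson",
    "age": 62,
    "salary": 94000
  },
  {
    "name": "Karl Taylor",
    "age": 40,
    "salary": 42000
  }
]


Sort by: salary (ascending)

Sorted order:
  1. Karl Taylor (salary = 42000)
  2. Dave Jackson (salary = 88000)
  3. Karl Wilson (salary = 94000)
  4. Pat Jones (salary = 96000)
  5. Judy Brown (salary = 99000)
  6. Heidi Thomas (salary = 109000)

First: Karl Taylor

Karl Taylor


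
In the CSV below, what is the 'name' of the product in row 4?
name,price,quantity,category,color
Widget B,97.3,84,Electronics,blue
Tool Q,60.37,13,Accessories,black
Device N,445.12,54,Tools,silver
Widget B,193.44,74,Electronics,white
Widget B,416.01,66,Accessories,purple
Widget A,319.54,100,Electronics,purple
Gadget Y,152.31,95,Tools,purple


Query: Row 4 ('Widget B'), column 'name'
Value: Widget B

Widget B


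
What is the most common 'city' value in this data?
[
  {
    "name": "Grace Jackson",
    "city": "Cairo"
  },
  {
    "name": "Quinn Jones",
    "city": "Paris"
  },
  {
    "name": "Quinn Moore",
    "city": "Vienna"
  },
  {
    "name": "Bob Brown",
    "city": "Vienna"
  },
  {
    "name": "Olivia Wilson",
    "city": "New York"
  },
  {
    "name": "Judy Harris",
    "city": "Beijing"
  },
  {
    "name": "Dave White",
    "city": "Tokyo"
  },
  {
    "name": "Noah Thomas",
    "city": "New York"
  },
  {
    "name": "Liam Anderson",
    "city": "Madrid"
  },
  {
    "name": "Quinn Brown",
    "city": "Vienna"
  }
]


Counting 'city' values across 10 records:

  Vienna: 3 ###
  New York: 2 ##
  Cairo: 1 #
  Paris: 1 #
  Beijing: 1 #
  Tokyo: 1 #
  Madrid: 1 #

Most common: Vienna (3 times)

Vienna (3 times)


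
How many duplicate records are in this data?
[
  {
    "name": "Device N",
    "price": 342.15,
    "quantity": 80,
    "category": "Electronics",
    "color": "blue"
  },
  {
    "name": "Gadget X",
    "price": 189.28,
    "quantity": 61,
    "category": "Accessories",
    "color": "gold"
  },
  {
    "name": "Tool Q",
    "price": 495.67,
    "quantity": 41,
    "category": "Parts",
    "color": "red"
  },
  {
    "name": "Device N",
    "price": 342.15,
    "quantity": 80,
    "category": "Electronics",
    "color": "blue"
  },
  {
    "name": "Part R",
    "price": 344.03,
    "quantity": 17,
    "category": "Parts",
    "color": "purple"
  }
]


Checking 5 records for duplicates:

  Row 1: Device N ($342.15, qty 80)
  Row 2: Gadget X ($189.28, qty 61)
  Row 3: Tool Q ($495.67, qty 41)
  Row 4: Device N ($342.15, qty 80) <-- DUPLICATE
  Row 5: Part R ($344.03, qty 17)

Duplicates found: 1
Unique records: 4

1 duplicates, 4 unique


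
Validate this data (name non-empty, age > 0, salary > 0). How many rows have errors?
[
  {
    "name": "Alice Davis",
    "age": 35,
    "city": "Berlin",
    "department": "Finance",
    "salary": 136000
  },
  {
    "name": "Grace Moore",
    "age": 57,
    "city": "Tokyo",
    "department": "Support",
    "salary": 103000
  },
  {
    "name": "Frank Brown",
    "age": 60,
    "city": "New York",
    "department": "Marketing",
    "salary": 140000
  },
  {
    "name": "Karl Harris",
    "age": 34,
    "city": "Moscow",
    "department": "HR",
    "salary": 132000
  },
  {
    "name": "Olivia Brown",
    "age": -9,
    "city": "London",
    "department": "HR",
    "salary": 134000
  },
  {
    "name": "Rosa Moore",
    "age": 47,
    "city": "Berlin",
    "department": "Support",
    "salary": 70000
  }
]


Validating 6 records:
Rules: name non-empty, age > 0, salary > 0

  Row 1 (Alice Davis): OK
  Row 2 (Grace Moore): OK
  Row 3 (Frank Brown): OK
  Row 4 (Karl Harris): OK
  Row 5 (Olivia Brown): negative age: -9
  Row 6 (Rosa Moore): OK

Total errors: 1

1 errors


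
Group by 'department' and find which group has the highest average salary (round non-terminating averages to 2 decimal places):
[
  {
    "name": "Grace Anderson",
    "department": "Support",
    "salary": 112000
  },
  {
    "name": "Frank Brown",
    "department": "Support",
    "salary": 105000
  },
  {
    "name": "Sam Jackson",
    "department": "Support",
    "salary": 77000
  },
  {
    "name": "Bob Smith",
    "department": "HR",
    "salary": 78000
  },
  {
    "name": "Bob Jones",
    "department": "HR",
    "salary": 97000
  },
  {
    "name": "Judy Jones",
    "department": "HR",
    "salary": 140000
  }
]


Group by: department

Groups:
  HR: 3 people, avg salary = 315000/3 = $105000
  Support: 3 people, avg salary = 294000/3 = $98000

Highest average salary: HR ($105000)

HR ($105000)


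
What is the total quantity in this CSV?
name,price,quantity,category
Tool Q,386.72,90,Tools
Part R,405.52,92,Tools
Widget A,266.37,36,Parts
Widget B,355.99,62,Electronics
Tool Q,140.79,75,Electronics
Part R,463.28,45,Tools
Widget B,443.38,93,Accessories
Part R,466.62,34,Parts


Computing total quantity:
Values: [90, 92, 36, 62, 75, 45, 93, 34]
Sum = 527

527


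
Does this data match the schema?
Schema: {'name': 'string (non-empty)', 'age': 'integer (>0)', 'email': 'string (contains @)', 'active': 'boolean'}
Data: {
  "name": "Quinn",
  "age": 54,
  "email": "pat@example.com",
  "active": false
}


Validating each field against schema:
  name: OK (non-empty string)
  age: OK (positive integer)
  email: OK (string with @)
  active: OK (boolean)

Result: VALID

VALID


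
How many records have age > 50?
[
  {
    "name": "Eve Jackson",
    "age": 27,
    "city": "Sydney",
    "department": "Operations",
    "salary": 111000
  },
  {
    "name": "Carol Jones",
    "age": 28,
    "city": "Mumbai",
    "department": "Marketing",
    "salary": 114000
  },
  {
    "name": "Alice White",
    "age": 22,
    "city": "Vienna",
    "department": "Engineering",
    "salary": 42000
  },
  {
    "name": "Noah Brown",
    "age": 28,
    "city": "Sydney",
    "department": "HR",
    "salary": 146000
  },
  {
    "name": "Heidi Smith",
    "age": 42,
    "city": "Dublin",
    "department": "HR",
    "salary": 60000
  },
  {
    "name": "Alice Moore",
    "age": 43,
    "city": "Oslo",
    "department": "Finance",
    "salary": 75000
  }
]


Data: 6 records
Condition: age > 50

Checking each record:
  Eve Jackson: 27
  Carol Jones: 28
  Alice White: 22
  Noah Brown: 28
  Heidi Smith: 42
  Alice Moore: 43

Count: 0

0


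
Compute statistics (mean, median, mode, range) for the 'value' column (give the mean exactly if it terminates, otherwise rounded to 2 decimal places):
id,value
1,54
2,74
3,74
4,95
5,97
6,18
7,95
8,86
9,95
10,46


Data: [54, 74, 74, 95, 97, 18, 95, 86, 95, 46]
Count: 10
Sum: 734
Mean: 734/10 = 73.4
Sorted: [18, 46, 54, 74, 74, 86, 95, 95, 95, 97]
Median: 80.0
Mode: 95 (3 times)
Range: 97 - 18 = 79
Min: 18, Max: 97

mean=73.4, median=80.0, mode=95, range=79


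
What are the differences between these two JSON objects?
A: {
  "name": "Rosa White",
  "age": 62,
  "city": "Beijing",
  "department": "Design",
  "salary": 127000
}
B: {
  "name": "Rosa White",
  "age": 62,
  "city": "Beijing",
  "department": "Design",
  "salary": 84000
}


Comparing each field (in key order):
  name: same
  age: same
  city: same
  department: same
  salary: DIFFERENT
Differences:
  salary: 127000 -> 84000

1 field(s) changed

1 change: salary


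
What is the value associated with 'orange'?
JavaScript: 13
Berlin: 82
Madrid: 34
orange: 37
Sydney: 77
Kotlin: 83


Looking up key 'orange'
Value: 37

37


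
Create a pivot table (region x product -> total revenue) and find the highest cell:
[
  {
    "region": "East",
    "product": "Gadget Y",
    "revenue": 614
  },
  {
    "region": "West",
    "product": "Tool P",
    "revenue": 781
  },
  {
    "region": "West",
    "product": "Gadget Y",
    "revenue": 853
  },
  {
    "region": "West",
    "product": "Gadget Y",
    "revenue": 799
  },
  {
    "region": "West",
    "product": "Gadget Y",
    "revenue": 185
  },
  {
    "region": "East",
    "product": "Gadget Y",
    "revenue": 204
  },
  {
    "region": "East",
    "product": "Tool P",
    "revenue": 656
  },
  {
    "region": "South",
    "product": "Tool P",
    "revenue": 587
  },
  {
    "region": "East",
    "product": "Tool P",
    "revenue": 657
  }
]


Pivot: region (rows) x product (columns) -> total revenue

     Gadget Y      Tool P      
East           818          1313  
South            0           587  
West          1837           781  

Highest: West / Gadget Y = $1837

West / Gadget Y = $1837


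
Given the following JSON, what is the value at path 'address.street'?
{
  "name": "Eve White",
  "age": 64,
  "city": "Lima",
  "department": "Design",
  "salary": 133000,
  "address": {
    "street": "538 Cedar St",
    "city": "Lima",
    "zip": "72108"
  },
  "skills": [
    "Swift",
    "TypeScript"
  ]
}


Query: address.street
Path: address -> street
Value: 538 Cedar St

538 Cedar St


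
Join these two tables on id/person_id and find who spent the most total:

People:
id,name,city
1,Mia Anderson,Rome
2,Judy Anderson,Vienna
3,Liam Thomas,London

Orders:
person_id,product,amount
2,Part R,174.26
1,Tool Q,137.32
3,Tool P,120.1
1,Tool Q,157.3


Join on: people.id = orders.person_id

Joined rows:
  Judy Anderson (Vienna) bought Part R for $174.26
  Mia Anderson (Rome) bought Tool Q for $137.32
  Liam Thomas (London) bought Tool P for $120.1
  Mia Anderson (Rome) bought Tool Q for $157.3

Total per person:
  Mia Anderson: $294.62
  Judy Anderson: $174.26
  Liam Thomas: $120.10

Top spender: Mia Anderson ($294.62)

Mia Anderson ($294.62)


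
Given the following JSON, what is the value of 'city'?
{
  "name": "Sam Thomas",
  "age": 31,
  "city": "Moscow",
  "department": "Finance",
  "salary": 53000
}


Looking up field 'city'
Value: Moscow

Moscow


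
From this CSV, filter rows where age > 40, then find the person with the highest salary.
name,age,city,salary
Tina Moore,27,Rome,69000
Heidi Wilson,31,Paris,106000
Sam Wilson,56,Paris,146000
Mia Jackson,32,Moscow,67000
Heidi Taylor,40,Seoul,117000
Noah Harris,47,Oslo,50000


Filter: age > 40
Sort by: salary (descending)

Filtered records (2):
  Sam Wilson, age 56, salary $146000
  Noah Harris, age 47, salary $50000

Highest salary: Sam Wilson ($146000)

Sam Wilson


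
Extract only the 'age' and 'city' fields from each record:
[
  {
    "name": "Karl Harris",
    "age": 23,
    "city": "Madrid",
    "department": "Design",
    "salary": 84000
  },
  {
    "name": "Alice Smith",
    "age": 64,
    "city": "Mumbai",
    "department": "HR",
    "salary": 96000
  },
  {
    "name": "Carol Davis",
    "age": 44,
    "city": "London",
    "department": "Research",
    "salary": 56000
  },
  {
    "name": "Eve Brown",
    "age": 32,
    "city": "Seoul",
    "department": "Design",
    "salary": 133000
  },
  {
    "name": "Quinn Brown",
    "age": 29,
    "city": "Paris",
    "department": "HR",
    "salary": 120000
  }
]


Original: 5 records with fields: name, age, city, department, salary
Keep: ['age', 'city']
Drop: ['name', 'department', 'salary']
Result: 5 records, 2 fields each

[
  {
    "age": 23,
    "city": "Madrid"
  },
  {
    "age": 64,
    "city": "Mumbai"
  },
  {
    "age": 44,
    "city": "London"
  },
  {
    "age": 32,
    "city": "Seoul"
  },
  {
    "age": 29,
    "city": "Paris"
  }
]


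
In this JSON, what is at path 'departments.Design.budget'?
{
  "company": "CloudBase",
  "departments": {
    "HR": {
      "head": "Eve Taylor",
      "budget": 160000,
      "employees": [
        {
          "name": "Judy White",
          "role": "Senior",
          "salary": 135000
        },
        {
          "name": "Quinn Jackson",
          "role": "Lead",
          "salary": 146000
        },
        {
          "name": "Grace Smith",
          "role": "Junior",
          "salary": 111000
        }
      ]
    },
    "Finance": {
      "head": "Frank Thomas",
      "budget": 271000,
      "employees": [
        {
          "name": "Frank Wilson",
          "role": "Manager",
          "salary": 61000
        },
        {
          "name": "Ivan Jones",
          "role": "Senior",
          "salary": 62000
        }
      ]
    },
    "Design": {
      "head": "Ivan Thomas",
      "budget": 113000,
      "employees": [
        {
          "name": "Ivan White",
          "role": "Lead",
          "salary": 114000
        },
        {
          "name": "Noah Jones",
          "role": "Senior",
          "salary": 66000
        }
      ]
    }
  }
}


Path: departments.Design.budget

Navigate:
  -> departments
  -> Design
  -> budget = 113000

113000
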